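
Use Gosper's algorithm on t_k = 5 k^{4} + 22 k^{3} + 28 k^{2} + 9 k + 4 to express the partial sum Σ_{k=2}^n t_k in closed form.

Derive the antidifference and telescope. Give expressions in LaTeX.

Compute t_(k+1)/t_k: get (5*k**4 + 42*k**3 + 124*k**2 + 151*k + 68)/(5*k**4 + 22*k**3 + 28*k**2 + 9*k + 4).
Factor: A=1; B=1; C=k**4 + 22*k**3/5 + 28*k**2/5 + 9*k/5 + 4/5.
f must satisfy (1)·f(k+1) − (1)·f(k) = k**4 + 22*k**3/5 + 28*k**2/5 + 9*k/5 + 4/5.
Bound: deg f ≤ 5.
Match coefficients ⇒ f(k) = k*(k**4 + 3*k**3 - 4*k + 4)/5.
Then R = B(k−1)f/C = k*(k**4 + 3*k**3 - 4*k + 4)/(5*k**4 + 22*k**3 + 28*k**2 + 9*k + 4), so s_k = R(k)·t_k = k*(k**4 + 3*k**3 - 4*k + 4).
Check: Δs_k = 5*k**4 + 22*k**3 + 28*k**2 + 9*k + 4. ✓
s_(n+1) = n**5 + 8*n**4 + 22*n**3 + 24*n**2 + 13*n + 4 and s_(2) = 72, so S(n) = n**5 + 8*n**4 + 22*n**3 + 24*n**2 + 13*n - 68.

S(n) = n^{5} + 8 n^{4} + 22 n^{3} + 24 n^{2} + 13 n - 68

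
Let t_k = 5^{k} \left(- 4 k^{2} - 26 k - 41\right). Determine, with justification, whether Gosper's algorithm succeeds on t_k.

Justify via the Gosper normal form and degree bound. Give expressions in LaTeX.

Ratio r(k) = 5*(4*k**2 + 34*k + 71)/(4*k**2 + 26*k + 41).
Gosper form: A/B · C(k+1)/C(k) with A=5, B=1, C=k**2 + 13*k/2 + 41/4.
Solve (5)·f(k+1) − (1)·f(k) = k**2 + 13*k/2 + 41/4.
Degrees (0,0,2) ⇒ d ≤ 2.
Match coefficients ⇒ f(k) = (k + 2)**2/4.
R(k) = B(k−1)·f(k)/C(k) = (k + 2)**2/(4*k**2 + 26*k + 41); s_k = R·t_k = 5**k*(-k**2 - 4*k - 4).
s_(k+1) − s_k = 5**k*(-4*k**2 - 26*k - 41) = t_k.

Yes. s_k = 5^{k} \left(- k^{2} - 4 k - 4\right).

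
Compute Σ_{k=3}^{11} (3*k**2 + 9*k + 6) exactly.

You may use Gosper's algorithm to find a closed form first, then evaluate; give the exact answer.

The ratio is (k + 3)/(k + 1).
Gosper form: A/B · C(k+1)/C(k) with A=1, B=1, C=k**2 + 3*k + 2.
Key eq: (1)·f(k+1) = (1)·f(k) + (k**2 + 3*k + 2).
Bound: deg f ≤ 3.
Solving with deg f ≤ 3: f(k) = k*(k + 1)*(k + 2)/3.
Get s_k = R·t_k = k*(k**2 + 3*k + 2) with R(k) = B(k−1)f(k)/C(k) = k/3.
Verify: 3*k**2 + 9*k + 6 matches t_k.
Sum = s_(12) − s_(3); s_(12) = 2184, s_(3) = 60 ⇒ 2124.

Σ = 2124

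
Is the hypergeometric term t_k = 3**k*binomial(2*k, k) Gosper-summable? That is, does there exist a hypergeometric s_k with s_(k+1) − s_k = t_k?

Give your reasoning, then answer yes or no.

No — negative degree bound, so no certificate f.

r(k) = 6*(2*k + 1)/(k + 1) after simplifying.
Factor: A=12*k + 6; B=k + 1; C=1.
Key eq: (12*k + 6)·f(k+1) = (k)·f(k) + (1).
From deg A=1, deg B=1, deg C=0: d=-1.
Bound -1 < 0, so the key equation has no polynomial solution.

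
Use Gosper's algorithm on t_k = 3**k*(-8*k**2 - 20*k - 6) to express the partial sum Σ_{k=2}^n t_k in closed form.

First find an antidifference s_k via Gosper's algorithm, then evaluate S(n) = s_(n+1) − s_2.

S(n) = -12*3**n*n**2 - 18*3**n*n - 6*3**n + 108

Step 1: r(k) = 3*(4*k**2 + 18*k + 17)/(4*k**2 + 10*k + 3).
Factor: A=3; B=1; C=k**2 + 5*k/2 + 3/4.
Solve (3)·f(k+1) − (1)·f(k) = k**2 + 5*k/2 + 3/4.
d = 2 from the (0,0,2) case.
Coefficient equations give f(k) = k*(2*k - 1)/4.
Certificate R = B(k−1)f/C = k*(2*k - 1)/(4*k**2 + 10*k + 3) gives s_k = 2*3**k*k*(1 - 2*k).
Δs = 3**k*(-8*k**2 - 20*k - 6), as required.
Σ_(k=2)^n t_k = s_(n+1) − s_(2) = (3**(n + 1)*(-4*n**2 - 6*n - 2)) − (-108), i.e. -12*3**n*n**2 - 18*3**n*n - 6*3**n + 108.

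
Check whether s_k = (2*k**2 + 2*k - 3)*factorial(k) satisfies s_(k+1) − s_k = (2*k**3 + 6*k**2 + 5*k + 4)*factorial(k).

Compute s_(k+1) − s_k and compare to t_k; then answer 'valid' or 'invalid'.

valid; difference matches t_k

s_(k+1) = (2*k**2 + 6*k + 1)*factorial(k + 1)
s_(k+1) − s_k = (2*k**3 + 6*k**2 + 5*k + 4)*factorial(k)
(s_(k+1) − s_k) − t_k = 0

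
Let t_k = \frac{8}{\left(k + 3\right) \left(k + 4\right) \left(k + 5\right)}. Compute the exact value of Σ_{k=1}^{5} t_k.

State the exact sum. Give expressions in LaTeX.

r(k) = (k + 3)/(k + 6) after simplifying.
Factor: A=k + 3; B=k + 6; C=1.
Key eq: (k + 3)·f(k+1) = (k + 5)·f(k) + (1).
From deg A=1, deg B=1, deg C=0: d=2.
Coefficient equations give f(k) = k*(k + 7)/24.
So s_k = (B(k−1)f/C)·t_k = (k*(k + 5)*(k + 7)/24)·t_k = k*(k + 7)/(3*(k + 3)*(k + 4)).
Check: Δs_k = 8/(k**3 + 12*k**2 + 47*k + 60). ✓
Telescoping: Σ = s_(6) − s_(1) = 13/45 − (2/15) = 7/45.

Σ = 7/45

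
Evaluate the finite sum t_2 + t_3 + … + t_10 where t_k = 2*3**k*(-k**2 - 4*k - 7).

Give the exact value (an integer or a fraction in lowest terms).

Σ = -24091902

The ratio is 3*(k**2 + 6*k + 12)/(k**2 + 4*k + 7).
Gosper form: A/B · C(k+1)/C(k) with A=3, B=1, C=k**2 + 4*k + 7.
Set up (3)·f(k+1) − (1)·f(k) − (k**2 + 4*k + 7) = 0.
From deg A=0, deg B=0, deg C=2: d=2.
Solving with deg f ≤ 2: f(k) = (k**2 + k + 4)/2.
Certificate R = B(k−1)f/C = (k**2 + k + 4)/(2*(k**2 + 4*k + 7)) gives s_k = 3**k*(-k**2 - k - 4).
Verify: 2*3**k*(-k**2 - 4*k - 7) matches t_k.
Sum = s_(11) − s_(2); s_(11) = -24091992, s_(2) = -90 ⇒ -24091902.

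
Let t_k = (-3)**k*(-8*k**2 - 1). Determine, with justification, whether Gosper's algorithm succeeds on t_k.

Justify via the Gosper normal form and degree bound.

Yes. s_k = (-3)**k*(2*k**2 - 3*k + 1).

Ratio r(k) = 3*(-8*(k + 1)**2 - 1)/(8*k**2 + 1).
So A=-3 and B=1, with C=k**2 + 1/8.
Key eq: (-3)·f(k+1) = (1)·f(k) + (k**2 + 1/8).
d = 2 from the (0,0,2) case.
Match coefficients ⇒ f(k) = -(k - 1)*(2*k - 1)/8.
Get s_k = R·t_k = (-3)**k*(2*k**2 - 3*k + 1) with R(k) = B(k−1)f(k)/C(k) = -(k - 1)*(2*k - 1)/(8*k**2 + 1).
s_(k+1) − s_k = (-3)**k*(-8*k**2 - 1) = t_k.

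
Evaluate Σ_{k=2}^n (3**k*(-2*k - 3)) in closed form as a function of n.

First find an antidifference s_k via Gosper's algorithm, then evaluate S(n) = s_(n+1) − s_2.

S(n) = -3*3**n*n - 3*3**n + 18

Compute t_(k+1)/t_k: get 3*(2*k + 5)/(2*k + 3).
Factor: A=3; B=1; C=k + 3/2.
Key eq: (3)·f(k+1) = (1)·f(k) + (k + 3/2).
From deg A=0, deg B=0, deg C=1: d=1.
Solving with deg f ≤ 1: f(k) = k/2.
Then R = B(k−1)f/C = k/(2*k + 3), so s_k = R(k)·t_k = -3**k*k.
Verify: 3**k*(-2*k - 3) matches t_k.
Σ_(k=2)^n t_k = s_(n+1) − s_(2) = (3**(n + 1)*(-n - 1)) − (-18), i.e. -3*3**n*n - 3*3**n + 18.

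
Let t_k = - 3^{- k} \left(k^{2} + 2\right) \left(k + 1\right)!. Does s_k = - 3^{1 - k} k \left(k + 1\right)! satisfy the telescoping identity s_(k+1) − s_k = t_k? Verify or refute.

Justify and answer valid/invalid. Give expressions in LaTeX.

s_(k+1) = -(k + 1)*factorial(k + 2)/3**k
s_(k+1) − s_k = -(k**2 + 2)*factorial(k + 1)/3**k
(s_(k+1) − s_k) − t_k = 0

valid; difference matches t_k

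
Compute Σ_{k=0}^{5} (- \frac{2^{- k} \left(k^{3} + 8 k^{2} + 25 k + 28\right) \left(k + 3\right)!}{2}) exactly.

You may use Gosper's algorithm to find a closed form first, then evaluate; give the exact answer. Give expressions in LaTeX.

Σ = -362856

Ratio r(k) = (k**4 + 15*k**3 + 88*k**2 + 238*k + 248)/(2*(k**3 + 8*k**2 + 25*k + 28)).
Take A(k)=k/2 + 2, B(k)=1, C(k)=k**3 + 8*k**2 + 25*k + 28.
Key eq: (k/2 + 2)·f(k+1) = (1)·f(k) + (k**3 + 8*k**2 + 25*k + 28).
Degrees (1,0,3) ⇒ d ≤ 2.
Solving with deg f ≤ 2: f(k) = 2*(k + 2)**2.
Certificate R = B(k−1)f/C = 2*(k + 2)**2/(k**3 + 8*k**2 + 25*k + 28) gives s_k = -(k + 2)**2*factorial(k + 3)/2**k.
Check: Δs_k = -(k**3 + 8*k**2 + 25*k + 28)*factorial(k + 3)/(2*2**k). ✓
Telescoping: Σ = s_(6) − s_(0) = -362880 − (-24) = -362856.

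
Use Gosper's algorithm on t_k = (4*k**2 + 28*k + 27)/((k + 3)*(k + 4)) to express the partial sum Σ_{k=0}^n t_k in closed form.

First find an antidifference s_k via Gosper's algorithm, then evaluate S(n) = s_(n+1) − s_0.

Step 1: r(k) = (k + 3)*(28*k + 4*(k + 1)**2 + 55)/((k + 5)*(4*k**2 + 28*k + 27)).
Factor: A=k + 3; B=k + 5; C=k**2 + 7*k + 27/4.
Key eq: (k + 3)·f(k+1) = (k + 4)·f(k) + (k**2 + 7*k + 27/4).
Bound: deg f ≤ 2.
Match coefficients ⇒ f(k) = k*(4*k + 5)/4.
R(k) = B(k−1)·f(k)/C(k) = k*(k + 4)*(4*k + 5)/(4*k**2 + 28*k + 27); s_k = R·t_k = k*(4*k + 5)/(k + 3).
Check: Δs_k = (4*k**2 + 28*k + 27)/(k**2 + 7*k + 12). ✓
s_(n+1) = (4*n**2 + 13*n + 9)/(n + 4) and s_(0) = 0, so S(n) = (4*n**2 + 13*n + 9)/(n + 4).

S(n) = (4*n**2 + 13*n + 9)/(n + 4)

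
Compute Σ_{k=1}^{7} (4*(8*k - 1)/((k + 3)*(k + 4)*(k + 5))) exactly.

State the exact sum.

Ratio r(k) = (k + 3)*(8*k + 7)/((k + 6)*(8*k - 1)).
A = k + 3, B = k + 6, C = k - 1/8.
Set up (k + 3)·f(k+1) − (k + 5)·f(k) − (k - 1/8) = 0.
d = 2 from the (1,1,1) case.
Coefficient equations give f(k) = k*(23*k - 31)/192.
Get s_k = R·t_k = k*(23*k - 31)/(6*(k + 3)*(k + 4)) with R(k) = B(k−1)f(k)/C(k) = k*(k + 5)*(23*k - 31)/(24*(8*k - 1)).
Verify: 4*(8*k - 1)/(k**3 + 12*k**2 + 47*k + 60) matches t_k.
Evaluate s at k=8 and k=1: 17/11 and -1/15; difference 266/165.

Σ = 266/165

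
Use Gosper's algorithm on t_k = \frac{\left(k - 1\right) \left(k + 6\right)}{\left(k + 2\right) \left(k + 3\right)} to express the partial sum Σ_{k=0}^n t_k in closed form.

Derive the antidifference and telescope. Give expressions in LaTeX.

r(k) = k*(k + 2)*(k + 7)/((k - 1)*(k + 4)*(k + 6)) after simplifying.
A = k + 2, B = k + 4, C = k**2 + 5*k - 6.
Need (k + 2)·f(k+1) − (k + 3)·f(k) = k**2 + 5*k - 6.
d = 2 from the (1,1,2) case.
Match coefficients ⇒ f(k) = k*(k - 4).
Certificate R = B(k−1)f/C = k*(k - 4)*(k + 3)/((k - 1)*(k + 6)) gives s_k = k*(k - 4)/(k + 2).
Verify: (k**2 + 5*k - 6)/(k**2 + 5*k + 6) matches t_k.
Telescope: S(n) = s_(n+1) − s_(0) = (n**2 - 2*n - 3)/(n + 3) − (0) = (n**2 - 2*n - 3)/(n + 3).

S(n) = \frac{n^{2} - 2 n - 3}{n + 3}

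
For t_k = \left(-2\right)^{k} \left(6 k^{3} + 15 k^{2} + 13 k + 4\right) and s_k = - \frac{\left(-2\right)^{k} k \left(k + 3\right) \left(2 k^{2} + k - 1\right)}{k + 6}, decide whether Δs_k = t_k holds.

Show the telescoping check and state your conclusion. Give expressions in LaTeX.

s_(k+1) = 2*(-2)**k*(k + 1)*(k + 4)*(k + 2*(k + 1)**2)/(k + 7)
s_(k+1) − s_k = (-2)**k*(6*k**5 + 75*k**4 + 301*k**3 + 491*k**2 + 355*k + 96)/(k**2 + 13*k + 42)
(s_(k+1) − s_k) − t_k = (-2)**k*(-18*k**4 - 159*k**3 - 312*k**2 - 243*k - 72)/(k**2 + 13*k + 42)

Invalid: residual \frac{\left(-2\right)^{k} \left(- 18 k^{4} - 159 k^{3} - 312 k^{2} - 243 k - 72\right)}{k^{2} + 13 k + 42} ≠ 0.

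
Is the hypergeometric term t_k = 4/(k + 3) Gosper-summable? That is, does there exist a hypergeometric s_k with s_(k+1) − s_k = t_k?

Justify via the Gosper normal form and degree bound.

No — the linear system for f has no solution.

Step 1: r(k) = (k + 3)/(k + 4).
Take A(k)=k + 3, B(k)=k + 4, C(k)=1.
Solve (k + 3)·f(k+1) − (k + 3)·f(k) = 1.
Bound: deg f ≤ 0.
Generic f = c0 gives residual -1; -1 = 0 cannot hold, so t_k is not Gosper-summable.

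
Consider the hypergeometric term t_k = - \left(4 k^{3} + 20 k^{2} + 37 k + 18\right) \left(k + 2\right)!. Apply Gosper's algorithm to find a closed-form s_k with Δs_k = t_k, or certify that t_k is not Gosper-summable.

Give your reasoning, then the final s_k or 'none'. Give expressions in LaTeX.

The ratio is (4*k**4 + 44*k**3 + 185*k**2 + 346*k + 237)/(4*k**3 + 20*k**2 + 37*k + 18).
Factor: A=k + 3; B=1; C=k**3 + 5*k**2 + 37*k/4 + 9/2.
Set up (k + 3)·f(k+1) − (1)·f(k) − (k**3 + 5*k**2 + 37*k/4 + 9/2) = 0.
Bound: deg f ≤ 2.
Coefficient equations give f(k) = (2*k - 1)*(2*k + 3)/4.
R(k) = B(k−1)·f(k)/C(k) = (2*k - 1)*(2*k + 3)/(4*k**3 + 20*k**2 + 37*k + 18); s_k = R·t_k = -(2*k - 1)*(2*k + 3)*factorial(k + 2).
Δs = -(4*k**3 + 20*k**2 + 37*k + 18)*factorial(k + 2), as required.

s_k = - \left(2 k - 1\right) \left(2 k + 3\right) \left(k + 2\right)!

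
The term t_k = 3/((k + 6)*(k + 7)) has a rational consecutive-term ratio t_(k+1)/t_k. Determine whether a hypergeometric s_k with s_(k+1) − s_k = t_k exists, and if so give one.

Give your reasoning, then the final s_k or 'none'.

The ratio is (k + 6)/(k + 8).
A = k + 6, B = k + 8, C = 1.
Solve (k + 6)·f(k+1) − (k + 7)·f(k) = 1.
d = 1 from the (1,1,0) case.
Solving with deg f ≤ 1: f(k) = k/6.
Certificate R = B(k−1)f/C = k*(k + 7)/6 gives s_k = k/(2*(k + 6)).
Check: Δs_k = 3/(k**2 + 13*k + 42). ✓

s_k = k/(2*(k + 6))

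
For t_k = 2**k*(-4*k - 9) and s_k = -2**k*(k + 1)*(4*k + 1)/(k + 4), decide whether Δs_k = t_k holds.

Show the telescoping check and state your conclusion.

Invalid: residual 2**k*(12*k**2 + 63*k + 105)/(k**2 + 9*k + 20) ≠ 0.

s_(k+1) = -2**(k + 1)*(k + 2)*(4*k + 5)/(k + 5)
s_(k+1) − s_k = 2**k*(-4*k**3 - 33*k**2 - 98*k - 75)/(k**2 + 9*k + 20)
(s_(k+1) − s_k) − t_k = 2**k*(12*k**2 + 63*k + 105)/(k**2 + 9*k + 20)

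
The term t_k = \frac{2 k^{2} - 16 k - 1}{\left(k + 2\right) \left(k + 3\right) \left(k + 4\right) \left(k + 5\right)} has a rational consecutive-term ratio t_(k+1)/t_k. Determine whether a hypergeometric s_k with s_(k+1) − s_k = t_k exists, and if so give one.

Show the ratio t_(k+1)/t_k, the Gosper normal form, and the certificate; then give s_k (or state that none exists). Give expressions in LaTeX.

s_k = \frac{k \left(- k^{2} - 57 k + 46\right)}{24 \left(k + 2\right) \left(k + 3\right) \left(k + 4\right)}

Step 1: r(k) = (k + 2)*(16*k - 2*(k + 1)**2 + 17)/((k + 6)*(-2*k**2 + 16*k + 1)).
Gosper form: A/B · C(k+1)/C(k) with A=k + 2, B=k + 6, C=k**2 - 8*k - 1/2.
Need (k + 2)·f(k+1) − (k + 5)·f(k) = k**2 - 8*k - 1/2.
d = 3 from the (1,1,2) case.
Solving with deg f ≤ 3: f(k) = -k*(k**2 + 57*k - 46)/48.
R(k) = B(k−1)·f(k)/C(k) = -k*(k + 5)*(k**2 + 57*k - 46)/(24*(2*k**2 - 16*k - 1)); s_k = R·t_k = k*(-k**2 - 57*k + 46)/(24*(k + 2)*(k + 3)*(k + 4)).
Check: Δs_k = (2*k**2 - 16*k - 1)/(k**4 + 14*k**3 + 71*k**2 + 154*k + 120). ✓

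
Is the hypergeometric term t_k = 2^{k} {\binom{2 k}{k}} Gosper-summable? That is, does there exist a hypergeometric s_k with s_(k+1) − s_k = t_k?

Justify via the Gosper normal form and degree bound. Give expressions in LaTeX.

No — negative degree bound, so no certificate f.

Step 1: r(k) = 4*(2*k + 1)/(k + 1).
Normal form (A,B,C) = (8*k + 4, k + 1, 1).
Key eq: (8*k + 4)·f(k+1) = (k)·f(k) + (1).
deg f ≤ -1 (via 1,1,0).
deg f ≤ -1 is impossible — no certificate.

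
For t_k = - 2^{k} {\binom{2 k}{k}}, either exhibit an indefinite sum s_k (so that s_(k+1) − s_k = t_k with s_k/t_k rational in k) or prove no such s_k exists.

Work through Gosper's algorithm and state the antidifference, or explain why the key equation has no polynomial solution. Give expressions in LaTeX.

Ratio r(k) = 4*(2*k + 1)/(k + 1).
Take A(k)=8*k + 4, B(k)=k + 1, C(k)=1.
Need (8*k + 4)·f(k+1) − (k)·f(k) = 1.
From deg A=1, deg B=1, deg C=0: d=-1.
d = -1 < 0 ⇒ no nonzero polynomial f; not summable.

no hypergeometric antidifference exists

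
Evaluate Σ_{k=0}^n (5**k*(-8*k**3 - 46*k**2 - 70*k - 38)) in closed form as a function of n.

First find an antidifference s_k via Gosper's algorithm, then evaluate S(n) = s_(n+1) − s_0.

S(n) = -10*5**n*n**3 - 50*5**n*n**2 - 70*5**n*n - 40*5**n + 2

Step 1: r(k) = 5*(4*k**3 + 35*k**2 + 93*k + 81)/(4*k**3 + 23*k**2 + 35*k + 19).
Normal form (A,B,C) = (5, 1, k**3 + 23*k**2/4 + 35*k/4 + 19/4).
Solve (5)·f(k+1) − (1)·f(k) = k**3 + 23*k**2/4 + 35*k/4 + 19/4.
From deg A=0, deg B=0, deg C=3: d=3.
Solve for f: f(k) = (k**3 + 2*k**2 + 1)/4 (degree 3 ≤ 3).
R(k) = B(k−1)·f(k)/C(k) = (k**3 + 2*k**2 + 1)/(4*k**3 + 23*k**2 + 35*k + 19); s_k = R·t_k = -2*5**k*(k**3 + 2*k**2 + 1).
Δs = 5**k*(-8*k**3 - 46*k**2 - 70*k - 38), as required.
Σ_(k=0)^n t_k = s_(n+1) − s_(0) = (10*5**n*(-n**3 - 5*n**2 - 7*n - 4)) − (-2), i.e. -10*5**n*n**3 - 50*5**n*n**2 - 70*5**n*n - 40*5**n + 2.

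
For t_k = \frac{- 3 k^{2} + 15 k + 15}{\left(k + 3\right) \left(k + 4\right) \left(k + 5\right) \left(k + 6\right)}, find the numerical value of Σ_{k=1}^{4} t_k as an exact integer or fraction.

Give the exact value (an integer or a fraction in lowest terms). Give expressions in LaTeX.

Σ = 49/720

t_(k+1)/t_k = (k**3 - 18*k - 27)/(k**3 + 2*k**2 - 40*k - 35).
So A=k + 3 and B=k + 7, with C=k**2 - 5*k - 5.
Solve (k + 3)·f(k+1) − (k + 6)·f(k) = k**2 - 5*k - 5.
Bound: deg f ≤ 3.
A polynomial solution: f(k) = k*(k**2 - 168*k - 133)/180.
Certificate R = B(k−1)f/C = k*(k + 6)*(k**2 - 168*k - 133)/(180*(k**2 - 5*k - 5)) gives s_k = k*(-k**2 + 168*k + 133)/(60*(k + 3)*(k + 4)*(k + 5)).
Δs = 3*(-k**2 + 5*k + 5)/(k**4 + 18*k**3 + 119*k**2 + 342*k + 360), as required.
Telescoping: Σ = s_(5) − s_(1) = 79/720 − (1/24) = 49/720.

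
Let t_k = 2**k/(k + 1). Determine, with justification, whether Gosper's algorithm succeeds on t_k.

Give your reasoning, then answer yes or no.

t_(k+1)/t_k = 2*(k + 1)/(k + 2).
Take A(k)=2*k + 2, B(k)=k + 2, C(k)=1.
Solve (2*k + 2)·f(k+1) − (k + 1)·f(k) = 1.
Bound: deg f ≤ -1.
Negative degree bound (-1): no f exists, t_k not Gosper-summable.

No; the degree bound rules out any f.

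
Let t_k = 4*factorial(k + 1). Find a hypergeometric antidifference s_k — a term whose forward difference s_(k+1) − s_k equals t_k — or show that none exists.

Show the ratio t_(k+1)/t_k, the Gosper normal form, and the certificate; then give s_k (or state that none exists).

none (Gosper's algorithm certifies no s_k)

The ratio is k + 2.
Gosper form: A/B · C(k+1)/C(k) with A=k + 2, B=1, C=1.
Need (k + 2)·f(k+1) − (1)·f(k) = 1.
d = -1 from the (1,0,0) case.
deg f ≤ -1 is impossible — no certificate.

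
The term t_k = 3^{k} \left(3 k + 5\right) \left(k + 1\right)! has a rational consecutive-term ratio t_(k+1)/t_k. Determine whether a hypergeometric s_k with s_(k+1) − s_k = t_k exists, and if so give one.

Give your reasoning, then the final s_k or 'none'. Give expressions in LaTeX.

Step 1: r(k) = 3*(k + 2)*(3*k + 8)/(3*k + 5).
Gosper form: A/B · C(k+1)/C(k) with A=3*k + 6, B=1, C=k + 5/3.
Key eq: (3*k + 6)·f(k+1) = (1)·f(k) + (k + 5/3).
Bound: deg f ≤ 0.
A polynomial solution: f(k) = 1/3.
Get s_k = R·t_k = 3**k*factorial(k + 1) with R(k) = B(k−1)f(k)/C(k) = 1/(3*k + 5).
Δs = 3**k*(3*k + 5)*factorial(k + 1), as required.

s_k = 3^{k} \left(k + 1\right)!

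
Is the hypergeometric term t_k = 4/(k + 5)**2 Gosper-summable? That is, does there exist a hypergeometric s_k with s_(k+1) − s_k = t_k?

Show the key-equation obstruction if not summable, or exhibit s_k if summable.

No — t_k has no hypergeometric antidifference.

t_(k+1)/t_k = (k + 5)**2/(k + 6)**2.
A = k**2 + 10*k + 25, B = k**2 + 12*k + 36, C = 1.
Key eq: (k**2 + 10*k + 25)·f(k+1) = (k**2 + 10*k + 25)·f(k) + (1).
Bound: deg f ≤ 0.
Write f(k) = c0. Then LHS − RHS = -1, requiring -1 = 0: contradictory. No certificate.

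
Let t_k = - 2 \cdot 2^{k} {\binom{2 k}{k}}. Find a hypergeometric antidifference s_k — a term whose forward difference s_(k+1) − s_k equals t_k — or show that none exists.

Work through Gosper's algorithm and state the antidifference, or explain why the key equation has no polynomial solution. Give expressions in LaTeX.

The ratio is 4*(2*k + 1)/(k + 1).
So A=8*k + 4 and B=k + 1, with C=1.
Solve (8*k + 4)·f(k+1) − (k)·f(k) = 1.
deg f ≤ -1 (via 1,1,0).
Bound -1 < 0, so the key equation has no polynomial solution.

none (Gosper's algorithm certifies no s_k)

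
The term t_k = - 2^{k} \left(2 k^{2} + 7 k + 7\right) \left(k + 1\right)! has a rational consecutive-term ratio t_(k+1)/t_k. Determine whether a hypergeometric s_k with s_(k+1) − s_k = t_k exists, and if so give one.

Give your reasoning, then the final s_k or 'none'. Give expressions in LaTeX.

Step 1: r(k) = 2*(2*k**3 + 15*k**2 + 38*k + 32)/(2*k**2 + 7*k + 7).
A = 2*k + 4, B = 1, C = k**2 + 7*k/2 + 7/2.
Key eq: (2*k + 4)·f(k+1) = (1)·f(k) + (k**2 + 7*k/2 + 7/2).
From deg A=1, deg B=0, deg C=2: d=1.
Match coefficients ⇒ f(k) = (k + 1)/2.
Get s_k = R·t_k = -2**k*(k + 1)*factorial(k + 1) with R(k) = B(k−1)f(k)/C(k) = (k + 1)/(2*k**2 + 7*k + 7).
Δs = -2**k*(2*k**2 + 7*k + 7)*factorial(k + 1), as required.

s_k = - 2^{k} \left(k + 1\right) \left(k + 1\right)!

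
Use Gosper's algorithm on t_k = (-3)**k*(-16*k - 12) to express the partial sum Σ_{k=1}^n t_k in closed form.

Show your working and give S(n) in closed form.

S(n) = -12*(-3)**n*n - 12*(-3)**n + 12

t_(k+1)/t_k = 3*(-4*k - 7)/(4*k + 3).
Normal form (A,B,C) = (-3, 1, k + 3/4).
Key eq: (-3)·f(k+1) = (1)·f(k) + (k + 3/4).
Degrees (0,0,1) ⇒ d ≤ 1.
Solve for f: f(k) = -k/4 (degree 1 ≤ 1).
R(k) = B(k−1)·f(k)/C(k) = -k/(4*k + 3); s_k = R·t_k = 4*(-3)**k*k.
Verify: (-3)**k*(-16*k - 12) matches t_k.
s_(n+1) = (-3)**(n + 1)*(4*n + 4) and s_(1) = -12, so S(n) = -12*(-3)**n*n - 12*(-3)**n + 12.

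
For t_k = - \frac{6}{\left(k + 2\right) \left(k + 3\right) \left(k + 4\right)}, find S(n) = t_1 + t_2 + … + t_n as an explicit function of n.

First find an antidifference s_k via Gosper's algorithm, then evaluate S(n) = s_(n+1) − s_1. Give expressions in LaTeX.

S(n) = \frac{n \left(- n - 7\right)}{4 \left(n^{2} + 7 n + 12\right)}

t_(k+1)/t_k = (k + 2)/(k + 5).
So A=k + 2 and B=k + 5, with C=1.
Set up (k + 2)·f(k+1) − (k + 4)·f(k) − (1) = 0.
From deg A=1, deg B=1, deg C=0: d=2.
Match coefficients ⇒ f(k) = k*(k + 5)/12.
Then R = B(k−1)f/C = k*(k + 4)*(k + 5)/12, so s_k = R(k)·t_k = k*(-k - 5)/(2*(k + 2)*(k + 3)).
Check: Δs_k = -6/(k**3 + 9*k**2 + 26*k + 24). ✓
s_(n+1) = (-n**2 - 7*n - 6)/(2*(n**2 + 7*n + 12)) and s_(1) = -1/4, so S(n) = n*(-n - 7)/(4*(n**2 + 7*n + 12)).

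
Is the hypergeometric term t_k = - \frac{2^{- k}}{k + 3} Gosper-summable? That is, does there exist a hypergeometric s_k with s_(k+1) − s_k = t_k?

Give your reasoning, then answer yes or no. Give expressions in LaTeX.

r(k) = (k + 3)/(2*(k + 4)) after simplifying.
Factor: A=k/2 + 3/2; B=k + 4; C=1.
Need (k/2 + 3/2)·f(k+1) − (k + 3)·f(k) = 1.
d = -1 from the (1,1,0) case.
Negative degree bound (-1): no f exists, t_k not Gosper-summable.

No. Not Gosper-summable.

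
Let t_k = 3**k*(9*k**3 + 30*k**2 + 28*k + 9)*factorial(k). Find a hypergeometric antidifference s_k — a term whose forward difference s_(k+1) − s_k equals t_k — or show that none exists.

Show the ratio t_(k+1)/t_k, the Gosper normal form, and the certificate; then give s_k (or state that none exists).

Compute t_(k+1)/t_k: get 3*(9*k**4 + 66*k**3 + 172*k**2 + 191*k + 76)/(9*k**3 + 30*k**2 + 28*k + 9).
Gosper form: A/B · C(k+1)/C(k) with A=3*k + 3, B=1, C=k**3 + 10*k**2/3 + 28*k/9 + 1.
f must satisfy (3*k + 3)·f(k+1) − (1)·f(k) = k**3 + 10*k**2/3 + 28*k/9 + 1.
Degrees (1,0,3) ⇒ d ≤ 2.
Solve for f: f(k) = (3*k**2 + 2*k - 3)/9 (degree 2 ≤ 2).
Get s_k = R·t_k = 3**k*(3*k**2 + 2*k - 3)*factorial(k) with R(k) = B(k−1)f(k)/C(k) = (3*k**2 + 2*k - 3)/(9*k**3 + 30*k**2 + 28*k + 9).
s_(k+1) − s_k = 3**k*(9*k**3 + 30*k**2 + 28*k + 9)*factorial(k) = t_k.

s_k = 3**k*(3*k**2 + 2*k - 3)*factorial(k)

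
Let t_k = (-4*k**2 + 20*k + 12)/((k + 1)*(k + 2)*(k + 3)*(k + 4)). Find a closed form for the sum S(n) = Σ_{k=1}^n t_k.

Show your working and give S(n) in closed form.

t_(k+1)/t_k = (k**3 - 2*k**2 - 10*k - 7)/(k**3 - 28*k - 15).
Take A(k)=k + 1, B(k)=k + 5, C(k)=k**2 - 5*k - 3.
Need (k + 1)·f(k+1) − (k + 4)·f(k) = k**2 - 5*k - 3.
d = 3 from the (1,1,2) case.
A polynomial solution: f(k) = -k*(k**2 + 12*k + 5)/6.
Get s_k = R·t_k = 2*k*(k**2 + 12*k + 5)/(3*(k + 1)*(k + 2)*(k + 3)) with R(k) = B(k−1)f(k)/C(k) = -k*(k + 4)*(k**2 + 12*k + 5)/(6*(k**2 - 5*k - 3)).
Check: Δs_k = 4*(-k**2 + 5*k + 3)/(k**4 + 10*k**3 + 35*k**2 + 50*k + 24). ✓
Σ_(k=1)^n t_k = s_(n+1) − s_(1) = (2*(n**3 + 15*n**2 + 32*n + 18)/(3*(n**3 + 9*n**2 + 26*n + 24))) − (1/2), i.e. n*(n**2 + 33*n + 50)/(6*(n**3 + 9*n**2 + 26*n + 24)).

S(n) = n*(n**2 + 33*n + 50)/(6*(n**3 + 9*n**2 + 26*n + 24))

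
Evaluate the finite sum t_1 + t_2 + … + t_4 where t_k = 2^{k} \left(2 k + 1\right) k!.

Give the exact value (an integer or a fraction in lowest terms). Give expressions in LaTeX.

Ratio r(k) = 2*(k + 1)*(2*k + 3)/(2*k + 1).
Gosper form: A/B · C(k+1)/C(k) with A=2*k + 2, B=1, C=k + 1/2.
f must satisfy (2*k + 2)·f(k+1) − (1)·f(k) = k + 1/2.
d = 0 from the (1,0,1) case.
Coefficient equations give f(k) = 1/2.
R(k) = B(k−1)·f(k)/C(k) = 1/(2*k + 1); s_k = R·t_k = 2**k*factorial(k).
Verify: 2**k*(2*k + 1)*factorial(k) matches t_k.
Evaluate s at k=5 and k=1: 3840 and 2; difference 3838.

Σ = 3838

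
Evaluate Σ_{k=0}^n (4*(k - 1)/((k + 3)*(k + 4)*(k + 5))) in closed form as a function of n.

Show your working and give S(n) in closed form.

The ratio is k*(k + 3)/((k - 1)*(k + 6)).
Gosper form: A/B · C(k+1)/C(k) with A=k + 3, B=k + 6, C=k - 1.
Key eq: (k + 3)·f(k+1) = (k + 5)·f(k) + (k - 1).
d = 2 from the (1,1,1) case.
Match coefficients ⇒ f(k) = k*(k - 5)/12.
Get s_k = R·t_k = k*(k - 5)/(3*(k + 3)*(k + 4)) with R(k) = B(k−1)f(k)/C(k) = k*(k - 5)*(k + 5)/(12*(k - 1)).
Verify: 4*(k - 1)/(k**3 + 12*k**2 + 47*k + 60) matches t_k.
Telescope: S(n) = s_(n+1) − s_(0) = (n**2 - 3*n - 4)/(3*(n**2 + 9*n + 20)) − (0) = (n**2 - 3*n - 4)/(3*(n**2 + 9*n + 20)).

S(n) = (n**2 - 3*n - 4)/(3*(n**2 + 9*n + 20))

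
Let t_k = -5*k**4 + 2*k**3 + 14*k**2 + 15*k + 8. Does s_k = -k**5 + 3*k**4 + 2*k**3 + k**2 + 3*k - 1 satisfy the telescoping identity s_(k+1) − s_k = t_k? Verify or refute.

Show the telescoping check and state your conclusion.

s_(k+1) = -k**5 - 2*k**4 + 4*k**3 + 15*k**2 + 18*k + 7
s_(k+1) − s_k = -5*k**4 + 2*k**3 + 14*k**2 + 15*k + 8
(s_(k+1) − s_k) − t_k = 0

Valid — Δs_k = t_k.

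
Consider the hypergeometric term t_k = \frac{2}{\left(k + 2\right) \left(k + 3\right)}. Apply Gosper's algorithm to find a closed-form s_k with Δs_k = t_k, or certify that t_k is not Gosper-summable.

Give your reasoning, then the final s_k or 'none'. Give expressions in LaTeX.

Compute t_(k+1)/t_k: get (k + 2)/(k + 4).
A = k + 2, B = k + 4, C = 1.
Need (k + 2)·f(k+1) − (k + 3)·f(k) = 1.
From deg A=1, deg B=1, deg C=0: d=1.
Solve for f: f(k) = k/2 (degree 1 ≤ 1).
Get s_k = R·t_k = k/(k + 2) with R(k) = B(k−1)f(k)/C(k) = k*(k + 3)/2.
Δs = 2/(k**2 + 5*k + 6), as required.

s_k = \frac{k}{k + 2}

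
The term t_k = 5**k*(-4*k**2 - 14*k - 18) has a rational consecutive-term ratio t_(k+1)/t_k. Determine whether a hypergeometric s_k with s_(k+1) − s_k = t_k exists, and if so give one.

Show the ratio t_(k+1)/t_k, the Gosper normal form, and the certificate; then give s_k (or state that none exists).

s_k = 5**k*(-k**2 - k - 2)

Ratio r(k) = 5*(2*k**2 + 11*k + 18)/(2*k**2 + 7*k + 9).
So A=5 and B=1, with C=k**2 + 7*k/2 + 9/2.
Solve (5)·f(k+1) − (1)·f(k) = k**2 + 7*k/2 + 9/2.
d = 2 from the (0,0,2) case.
Solving with deg f ≤ 2: f(k) = (k**2 + k + 2)/4.
Then R = B(k−1)f/C = (k**2 + k + 2)/(2*(2*k**2 + 7*k + 9)), so s_k = R(k)·t_k = 5**k*(-k**2 - k - 2).
Δs = 5**k*(-4*k**2 - 14*k - 18), as required.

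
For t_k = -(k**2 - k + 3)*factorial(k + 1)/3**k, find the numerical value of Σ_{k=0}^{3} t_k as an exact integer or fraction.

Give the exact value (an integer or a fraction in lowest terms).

Σ = -49/3

The ratio is (k + 2)*(-k + (k + 1)**2 + 2)/(3*(k**2 - k + 3)).
Gosper form: A/B · C(k+1)/C(k) with A=k/3 + 2/3, B=1, C=k**2 - k + 3.
Need (k/3 + 2/3)·f(k+1) − (1)·f(k) = k**2 - k + 3.
From deg A=1, deg B=0, deg C=2: d=1.
Solve for f: f(k) = 3*(k - 1) (degree 1 ≤ 1).
R(k) = B(k−1)·f(k)/C(k) = 3*(k - 1)/(k**2 - k + 3); s_k = R·t_k = -3**(1 - k)*(k - 1)*factorial(k + 1).
s_(k+1) − s_k = -(k**2 - k + 3)*factorial(k + 1)/3**k = t_k.
Sum = s_(4) − s_(0); s_(4) = -40/3, s_(0) = 3 ⇒ -49/3.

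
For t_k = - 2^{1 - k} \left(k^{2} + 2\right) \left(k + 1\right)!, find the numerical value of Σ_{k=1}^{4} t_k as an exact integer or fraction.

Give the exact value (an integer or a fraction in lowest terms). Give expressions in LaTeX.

t_(k+1)/t_k = (k + 2)*((k + 1)**2 + 2)/(2*(k**2 + 2)).
A = k/2 + 1, B = 1, C = k**2 + 2.
Solve (k/2 + 1)·f(k+1) − (1)·f(k) = k**2 + 2.
From deg A=1, deg B=0, deg C=2: d=1.
A polynomial solution: f(k) = 2*(k - 1).
R(k) = B(k−1)·f(k)/C(k) = 2*(k - 1)/(k**2 + 2); s_k = R·t_k = -2**(2 - k)*(k - 1)*factorial(k + 1).
Δs = -2**(1 - k)*(k**2 + 2)*factorial(k + 1), as required.
Evaluate s at k=5 and k=1: -360 and 0; difference -360.

Σ = -360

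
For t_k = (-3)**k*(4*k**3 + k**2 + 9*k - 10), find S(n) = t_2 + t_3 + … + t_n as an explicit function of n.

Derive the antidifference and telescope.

Compute t_(k+1)/t_k: get 3*(-4*k**3 - 13*k**2 - 23*k - 4)/(4*k**3 + k**2 + 9*k - 10).
Take A(k)=-3, B(k)=1, C(k)=k**3 + k**2/4 + 9*k/4 - 5/2.
Set up (-3)·f(k+1) − (1)·f(k) − (k**3 + k**2/4 + 9*k/4 - 5/2) = 0.
From deg A=0, deg B=0, deg C=3: d=3.
Solving with deg f ≤ 3: f(k) = -(k**3 - 2*k**2 + 3*k - 4)/4.
So s_k = (B(k−1)f/C)·t_k = (-(k**3 - 2*k**2 + 3*k - 4)/(4*k**3 + k**2 + 9*k - 10))·t_k = (-3)**k*(-k**3 + 2*k**2 - 3*k + 4).
s_(k+1) − s_k = (-3)**k*(4*k**3 + k**2 + 9*k - 10) = t_k.
Evaluate: s_(n+1) = (-3)**(n + 1)*(-n**3 - n**2 - 2*n + 2); subtract s_(2) = -18 ⇒ S(n) = 3*(-3)**n*n**3 + 3*(-3)**n*n**2 + 6*(-3)**n*n - 6*(-3)**n + 18.

S(n) = 3*(-3)**n*n**3 + 3*(-3)**n*n**2 + 6*(-3)**n*n - 6*(-3)**n + 18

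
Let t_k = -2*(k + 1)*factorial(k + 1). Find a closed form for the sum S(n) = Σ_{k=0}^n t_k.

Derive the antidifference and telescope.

S(n) = 2 - 2*factorial(n + 2)

Step 1: r(k) = (k + 2)**2/(k + 1).
A = k + 2, B = 1, C = k + 1.
Key eq: (k + 2)·f(k+1) = (1)·f(k) + (k + 1).
From deg A=1, deg B=0, deg C=1: d=0.
Coefficient equations give f(k) = 1.
Certificate R = B(k−1)f/C = 1/(k + 1) gives s_k = -2*factorial(k + 1).
Verify: -2*(k + 1)*factorial(k + 1) matches t_k.
Σ_(k=0)^n t_k = s_(n+1) − s_(0) = (-2*factorial(n + 2)) − (-2), i.e. 2 - 2*factorial(n + 2).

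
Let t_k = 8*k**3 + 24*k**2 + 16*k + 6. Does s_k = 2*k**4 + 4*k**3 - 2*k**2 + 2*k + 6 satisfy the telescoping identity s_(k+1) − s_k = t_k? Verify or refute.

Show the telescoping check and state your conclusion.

Valid: the claim telescopes to t_k.

s_(k+1) = 2*k**4 + 12*k**3 + 22*k**2 + 18*k + 12
s_(k+1) − s_k = 8*k**3 + 24*k**2 + 16*k + 6
(s_(k+1) − s_k) − t_k = 0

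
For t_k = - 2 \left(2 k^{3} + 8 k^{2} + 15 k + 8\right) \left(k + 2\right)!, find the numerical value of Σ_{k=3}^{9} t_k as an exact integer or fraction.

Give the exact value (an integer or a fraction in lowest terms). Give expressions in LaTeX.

Σ = -192558638640

Ratio r(k) = (2*k**4 + 20*k**3 + 79*k**2 + 144*k + 99)/(2*k**3 + 8*k**2 + 15*k + 8).
A = k + 3, B = 1, C = k**3 + 4*k**2 + 15*k/2 + 4.
Key eq: (k + 3)·f(k+1) = (1)·f(k) + (k**3 + 4*k**2 + 15*k/2 + 4).
Degrees (1,0,3) ⇒ d ≤ 2.
Solving with deg f ≤ 2: f(k) = (2*k**2 + 1)/2.
Certificate R = B(k−1)f/C = (2*k**2 + 1)/(2*k**3 + 8*k**2 + 15*k + 8) gives s_k = -2*(2*k**2 + 1)*factorial(k + 2).
Check: Δs_k = -2*(2*k**3 + 8*k**2 + 15*k + 8)*factorial(k + 2). ✓
Telescoping: Σ = s_(10) − s_(3) = -192558643200 − (-4560) = -192558638640.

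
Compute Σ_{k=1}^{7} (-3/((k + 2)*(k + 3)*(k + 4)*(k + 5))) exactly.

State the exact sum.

The ratio is (k + 2)/(k + 6).
A = k + 2, B = k + 6, C = 1.
Need (k + 2)·f(k+1) − (k + 5)·f(k) = 1.
Degrees (1,1,0) ⇒ d ≤ 3.
A polynomial solution: f(k) = k*(k**2 + 9*k + 26)/72.
Certificate R = B(k−1)f/C = k*(k + 5)*(k**2 + 9*k + 26)/72 gives s_k = k*(-k**2 - 9*k - 26)/(24*(k + 2)*(k + 3)*(k + 4)).
Δs = -3/(k**4 + 14*k**3 + 71*k**2 + 154*k + 120), as required.
Evaluate s at k=8 and k=1: -9/220 and -1/40; difference -7/440.

Σ = -7/440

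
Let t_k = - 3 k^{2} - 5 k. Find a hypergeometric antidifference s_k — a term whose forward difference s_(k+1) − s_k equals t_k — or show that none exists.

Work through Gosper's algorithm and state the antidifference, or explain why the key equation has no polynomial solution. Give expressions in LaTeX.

s_k = k \left(- k^{2} - k + 2\right)

Step 1: r(k) = (3*k**2 + 11*k + 8)/(k*(3*k + 5)).
Normal form (A,B,C) = (1, 1, k**2 + 5*k/3).
Solve (1)·f(k+1) − (1)·f(k) = k**2 + 5*k/3.
Bound: deg f ≤ 3.
Solving with deg f ≤ 3: f(k) = k*(k - 1)*(k + 2)/3.
R(k) = B(k−1)·f(k)/C(k) = (k - 1)*(k + 2)/(3*k + 5); s_k = R·t_k = k*(-k**2 - k + 2).
Check: Δs_k = k*(-3*k - 5). ✓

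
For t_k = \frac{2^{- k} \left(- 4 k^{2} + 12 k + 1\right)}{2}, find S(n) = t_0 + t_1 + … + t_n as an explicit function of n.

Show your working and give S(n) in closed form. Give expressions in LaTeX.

Compute t_(k+1)/t_k: get (4*k**2 - 4*k - 9)/(2*(4*k**2 - 12*k - 1)).
Normal form (A,B,C) = (1/2, 1, k**2 - 3*k - 1/4).
Need (1/2)·f(k+1) − (1)·f(k) = k**2 - 3*k - 1/4.
From deg A=0, deg B=0, deg C=2: d=2.
Solving with deg f ≤ 2: f(k) = -(4*k**2 - 4*k - 1)/2.
R(k) = B(k−1)·f(k)/C(k) = -2*(4*k**2 - 4*k - 1)/(4*k**2 - 12*k - 1); s_k = R·t_k = (4*k**2 - 4*k - 1)/2**k.
Δs = (-4*k**2 + 12*k + 1)/(2*2**k), as required.
Telescope: S(n) = s_(n+1) − s_(0) = 2**(-n - 1)*(4*n**2 + 4*n - 1) − (-1) = 2**(-n - 1)*(2**(n + 1) + 4*n**2 + 4*n - 1).

S(n) = 2^{- n - 1} \left(2^{n + 1} + 4 n^{2} + 4 n - 1\right)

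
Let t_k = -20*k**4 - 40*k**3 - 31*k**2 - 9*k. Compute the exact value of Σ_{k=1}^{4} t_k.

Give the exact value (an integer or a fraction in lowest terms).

Σ = -12100

Compute t_(k+1)/t_k: get (20*k**4 + 120*k**3 + 271*k**2 + 271*k + 100)/(k*(20*k**3 + 40*k**2 + 31*k + 9)).
So A=1 and B=1, with C=k**4 + 2*k**3 + 31*k**2/20 + 9*k/20.
Solve (1)·f(k+1) − (1)·f(k) = k**4 + 2*k**3 + 31*k**2/20 + 9*k/20.
d = 5 from the (0,0,4) case.
Coefficient equations give f(k) = k**2*(k - 1)*(2*k + 1)**2/20.
Then R = B(k−1)f/C = k*(k - 1)*(2*k + 1)**2/(20*k**3 + 40*k**2 + 31*k + 9), so s_k = R(k)·t_k = k**2*(-4*k**3 + 3*k + 1).
Check: Δs_k = k*(-20*k**3 - 40*k**2 - 31*k - 9). ✓
Telescoping: Σ = s_(5) − s_(1) = -12100 − (0) = -12100.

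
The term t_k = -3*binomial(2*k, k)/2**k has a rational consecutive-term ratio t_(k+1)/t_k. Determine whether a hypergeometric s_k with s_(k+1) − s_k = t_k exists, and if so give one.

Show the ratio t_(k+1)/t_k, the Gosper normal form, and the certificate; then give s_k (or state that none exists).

Step 1: r(k) = (2*k + 1)/(k + 1).
So A=2*k + 1 and B=k + 1, with C=1.
Need (2*k + 1)·f(k+1) − (k)·f(k) = 1.
d = -1 from the (1,1,0) case.
deg f ≤ -1 is impossible — no certificate.

none — t_k is not Gosper-summable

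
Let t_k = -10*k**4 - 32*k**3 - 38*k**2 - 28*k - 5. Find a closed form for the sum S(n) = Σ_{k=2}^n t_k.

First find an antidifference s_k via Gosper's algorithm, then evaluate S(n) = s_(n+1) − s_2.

t_(k+1)/t_k = (10*k**4 + 72*k**3 + 194*k**2 + 240*k + 113)/(10*k**4 + 32*k**3 + 38*k**2 + 28*k + 5).
Gosper form: A/B · C(k+1)/C(k) with A=1, B=1, C=k**4 + 16*k**3/5 + 19*k**2/5 + 14*k/5 + 1/2.
Need (1)·f(k+1) − (1)·f(k) = k**4 + 16*k**3/5 + 19*k**2/5 + 14*k/5 + 1/2.
deg f ≤ 5 (via 0,0,4).
A polynomial solution: f(k) = k*(2*k**4 + 3*k**3 + 3*k - 3)/10.
So s_k = (B(k−1)f/C)·t_k = (k*(2*k**4 + 3*k**3 + 3*k - 3)/(10*k**4 + 32*k**3 + 38*k**2 + 28*k + 5))·t_k = k*(-2*k**4 - 3*k**3 - 3*k + 3).
Δs = -10*k**4 - 32*k**3 - 38*k**2 - 28*k - 5, as required.
Evaluate: s_(n+1) = -2*n**5 - 13*n**4 - 32*n**3 - 41*n**2 - 25*n - 5; subtract s_(2) = -118 ⇒ S(n) = -2*n**5 - 13*n**4 - 32*n**3 - 41*n**2 - 25*n + 113.

S(n) = -2*n**5 - 13*n**4 - 32*n**3 - 41*n**2 - 25*n + 113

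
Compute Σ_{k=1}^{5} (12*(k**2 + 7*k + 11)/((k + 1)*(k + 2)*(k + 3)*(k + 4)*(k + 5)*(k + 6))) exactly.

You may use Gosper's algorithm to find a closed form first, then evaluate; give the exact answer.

Σ = 215/2772

r(k) = (k + 1)*(7*k + (k + 1)**2 + 18)/((k + 7)*(k**2 + 7*k + 11)) after simplifying.
Take A(k)=k + 1, B(k)=k + 7, C(k)=k**2 + 7*k + 11.
Need (k + 1)·f(k+1) − (k + 6)·f(k) = k**2 + 7*k + 11.
Bound: deg f ≤ 5.
Coefficient equations give f(k) = k*(k + 2)*(k + 4)*(k**2 + 9*k + 23)/45.
R(k) = B(k−1)·f(k)/C(k) = k*(k + 2)*(k + 4)*(k + 6)*(k**2 + 9*k + 23)/(45*(k**2 + 7*k + 11)); s_k = R·t_k = 4*k*(k**2 + 9*k + 23)/(15*(k**3 + 9*k**2 + 23*k + 15)).
Check: Δs_k = 12*(k**2 + 7*k + 11)/(k**6 + 21*k**5 + 175*k**4 + 735*k**3 + 1624*k**2 + 1764*k + 720). ✓
Σ_(k=1)^(5) t_k = s_(6) − s_(1) = 904/3465 − (11/60) = 215/2772.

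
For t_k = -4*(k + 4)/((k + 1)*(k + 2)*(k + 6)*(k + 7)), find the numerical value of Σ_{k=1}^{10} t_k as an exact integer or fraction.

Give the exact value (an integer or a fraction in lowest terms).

The ratio is (k + 1)*(k + 5)*(k + 6)/((k + 3)*(k + 4)*(k + 8)).
Normal form (A,B,C) = (k + 1, k + 8, k**4 + 16*k**3 + 95*k**2 + 248*k + 240).
Need (k + 1)·f(k+1) − (k + 7)·f(k) = k**4 + 16*k**3 + 95*k**2 + 248*k + 240.
Bound: deg f ≤ 6.
Solve for f: f(k) = k*(k + 2)*(k + 3)*(k + 4)*(k + 5)*(k + 7)/12 (degree 6 ≤ 6).
Certificate R = B(k−1)f/C = k*(k + 2)*(k + 7)**2/(12*(k + 4)) gives s_k = k*(-k - 7)/(3*(k**2 + 7*k + 6)).
s_(k+1) − s_k = 4*(-k - 4)/(k**4 + 16*k**3 + 83*k**2 + 152*k + 84) = t_k.
Telescoping: Σ = s_(11) − s_(1) = -11/34 − (-4/21) = -95/714.

Σ = -95/714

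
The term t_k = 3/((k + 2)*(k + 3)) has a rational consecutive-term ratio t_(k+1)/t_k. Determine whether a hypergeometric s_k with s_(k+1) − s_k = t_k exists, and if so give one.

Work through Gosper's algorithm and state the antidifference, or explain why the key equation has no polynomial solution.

s_k = 3*k/(2*(k + 2))

Ratio r(k) = (k + 2)/(k + 4).
Factor: A=k + 2; B=k + 4; C=1.
Solve (k + 2)·f(k+1) − (k + 3)·f(k) = 1.
d = 1 from the (1,1,0) case.
Match coefficients ⇒ f(k) = k/2.
Get s_k = R·t_k = 3*k/(2*(k + 2)) with R(k) = B(k−1)f(k)/C(k) = k*(k + 3)/2.
Verify: 3/(k**2 + 5*k + 6) matches t_k.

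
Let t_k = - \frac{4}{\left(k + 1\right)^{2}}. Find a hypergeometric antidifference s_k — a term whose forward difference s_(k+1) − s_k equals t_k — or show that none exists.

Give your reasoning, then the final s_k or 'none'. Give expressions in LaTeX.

t_(k+1)/t_k = (k + 1)**2/(k + 2)**2.
Normal form (A,B,C) = (k**2 + 2*k + 1, k**2 + 4*k + 4, 1).
Set up (k**2 + 2*k + 1)·f(k+1) − (k**2 + 2*k + 1)·f(k) − (1) = 0.
Degrees (2,2,0) ⇒ d ≤ 0.
Put f(k) = c0: A·f(k+1) − B(k−1)·f(k) − C = -1; need -1 = 0 — inconsistent ⇒ no f, not summable.

not Gosper-summable; s_k does not exist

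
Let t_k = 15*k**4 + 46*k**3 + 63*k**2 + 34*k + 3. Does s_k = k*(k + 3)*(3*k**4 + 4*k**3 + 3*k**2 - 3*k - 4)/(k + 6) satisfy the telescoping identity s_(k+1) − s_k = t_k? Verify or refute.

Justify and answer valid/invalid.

s_(k+1) = (3*k**6 + 31*k**5 + 125*k**4 + 256*k**3 + 270*k**2 + 123*k + 12)/(k + 7)
s_(k+1) − s_k = (15*k**6 + 205*k**5 + 895*k**4 + 1777*k**3 + 1846*k**2 + 834*k + 72)/(k**2 + 13*k + 42)
(s_(k+1) − s_k) − t_k = 3*(-12*k**5 - 132*k**4 - 336*k**3 - 415*k**2 - 211*k - 18)/(k**2 + 13*k + 42)

Invalid: residual 3*(-12*k**5 - 132*k**4 - 336*k**3 - 415*k**2 - 211*k - 18)/(k**2 + 13*k + 42) ≠ 0.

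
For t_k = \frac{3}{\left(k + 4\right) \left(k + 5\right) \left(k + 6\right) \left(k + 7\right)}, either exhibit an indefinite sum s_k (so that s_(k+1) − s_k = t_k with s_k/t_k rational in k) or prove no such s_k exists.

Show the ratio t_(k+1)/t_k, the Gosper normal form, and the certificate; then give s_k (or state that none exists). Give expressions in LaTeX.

Step 1: r(k) = (k + 4)/(k + 8).
A = k + 4, B = k + 8, C = 1.
f must satisfy (k + 4)·f(k+1) − (k + 7)·f(k) = 1.
Degrees (1,1,0) ⇒ d ≤ 3.
Solving with deg f ≤ 3: f(k) = k*(k**2 + 15*k + 74)/360.
Get s_k = R·t_k = k*(k**2 + 15*k + 74)/(120*(k + 4)*(k + 5)*(k + 6)) with R(k) = B(k−1)f(k)/C(k) = k*(k + 7)*(k**2 + 15*k + 74)/360.
Verify: 3/(k**4 + 22*k**3 + 179*k**2 + 638*k + 840) matches t_k.

s_k = \frac{k \left(k^{2} + 15 k + 74\right)}{120 \left(k + 4\right) \left(k + 5\right) \left(k + 6\right)}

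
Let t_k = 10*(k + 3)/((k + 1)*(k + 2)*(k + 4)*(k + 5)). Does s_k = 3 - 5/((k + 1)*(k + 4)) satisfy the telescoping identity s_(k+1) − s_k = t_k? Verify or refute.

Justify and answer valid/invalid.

s_(k+1) = 3 - 5/((k + 2)*(k + 5))
s_(k+1) − s_k = 10*(k + 3)/(k**4 + 12*k**3 + 49*k**2 + 78*k + 40)
(s_(k+1) − s_k) − t_k = 0

valid (s_(k+1) − s_k reduces to t_k)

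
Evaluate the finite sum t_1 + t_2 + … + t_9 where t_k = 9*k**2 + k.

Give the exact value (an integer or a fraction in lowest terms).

Σ = 2610

The ratio is (k + 9*(k + 1)**2 + 1)/(k*(9*k + 1)).
A = 1, B = 1, C = k**2 + k/9.
Set up (1)·f(k+1) − (1)·f(k) − (k**2 + k/9) = 0.
Bound: deg f ≤ 3.
Solving with deg f ≤ 3: f(k) = k*(k - 1)*(3*k - 1)/9.
Then R = B(k−1)f/C = (k - 1)*(3*k - 1)/(9*k + 1), so s_k = R(k)·t_k = k*(3*k**2 - 4*k + 1).
Δs = k*(9*k + 1), as required.
Telescoping: Σ = s_(10) − s_(1) = 2610 − (0) = 2610.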